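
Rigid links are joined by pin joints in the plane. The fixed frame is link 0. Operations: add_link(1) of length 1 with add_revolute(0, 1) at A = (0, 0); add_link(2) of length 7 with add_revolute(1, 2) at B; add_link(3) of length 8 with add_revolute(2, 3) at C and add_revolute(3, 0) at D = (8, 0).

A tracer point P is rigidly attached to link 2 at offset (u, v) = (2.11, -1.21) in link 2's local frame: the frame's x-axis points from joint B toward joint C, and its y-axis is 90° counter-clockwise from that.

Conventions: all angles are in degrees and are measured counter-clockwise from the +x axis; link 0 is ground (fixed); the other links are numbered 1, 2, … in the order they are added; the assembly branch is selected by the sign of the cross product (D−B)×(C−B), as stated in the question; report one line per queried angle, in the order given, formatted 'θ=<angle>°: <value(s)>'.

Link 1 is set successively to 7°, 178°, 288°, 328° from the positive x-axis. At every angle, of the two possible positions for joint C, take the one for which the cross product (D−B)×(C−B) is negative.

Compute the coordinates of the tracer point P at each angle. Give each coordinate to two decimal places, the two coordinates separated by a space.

A=(0,0), D=(8.00,0)
θ=7°: B = A + 1.00·(cos7°, sin7°) = (0.9925, 0.1219)
θ=7°: |BD| = 7.0085
θ=7°: circle(B,7.00) ∩ circle(D,8.00): a=2.4341, h=6.5632
θ=7°:   candidates: C₊=(3.5404,6.6417) cross=45.998; C₋=(3.3122,-6.4826) cross=-45.998
θ=7°:   branch - wants cross < 0 → take C=(3.3122,-6.4826) (cross=-45.998)
θ=7°: ex = (C−B)/|BC| = (0.3314,-0.9435); ey = (0.9435,0.3314)
θ=7°: P = B + 2.11·ex + -1.21·ey = (0.5501,-2.2699)
θ=178°: B = A + 1.00·(cos178°, sin178°) = (-0.9994, 0.0349)
θ=178°: |BD| = 8.9995
θ=178°: circle(B,7.00) ∩ circle(D,8.00): a=3.6663, h=5.9630
θ=178°:   candidates: C₊=(2.6901,5.9837) cross=53.664; C₋=(2.6438,-5.9423) cross=-53.664
θ=178°:   branch - wants cross < 0 → take C=(2.6438,-5.9423) (cross=-53.664)
θ=178°: ex = (C−B)/|BC| = (0.5205,-0.8539); ey = (0.8539,0.5205)
θ=178°: P = B + 2.11·ex + -1.21·ey = (-0.9344,-2.3966)
θ=288°: B = A + 1.00·(cos288°, sin288°) = (0.3090, -0.9511)
θ=288°: |BD| = 7.7496
θ=288°: circle(B,7.00) ∩ circle(D,8.00): a=2.9070, h=6.3678
θ=288°:   candidates: C₊=(2.4125,5.7254) cross=49.348; C₋=(3.9755,-6.9140) cross=-49.348
θ=288°:   branch - wants cross < 0 → take C=(3.9755,-6.9140) (cross=-49.348)
θ=288°: ex = (C−B)/|BC| = (0.5238,-0.8519); ey = (0.8519,0.5238)
θ=288°: P = B + 2.11·ex + -1.21·ey = (0.3835,-3.3822)
θ=328°: B = A + 1.00·(cos328°, sin328°) = (0.8480, -0.5299)
θ=328°: |BD| = 7.1716
θ=328°: circle(B,7.00) ∩ circle(D,8.00): a=2.5400, h=6.5229
θ=328°:   candidates: C₊=(2.8991,6.1629) cross=46.780; C₋=(3.8631,-6.8473) cross=-46.780
θ=328°:   branch - wants cross < 0 → take C=(3.8631,-6.8473) (cross=-46.780)
θ=328°: ex = (C−B)/|BC| = (0.4307,-0.9025); ey = (0.9025,0.4307)
θ=328°: P = B + 2.11·ex + -1.21·ey = (0.6649,-2.9553)

θ=7°: 0.55 -2.27
θ=178°: -0.93 -2.40
θ=288°: 0.38 -3.38
θ=328°: 0.66 -2.96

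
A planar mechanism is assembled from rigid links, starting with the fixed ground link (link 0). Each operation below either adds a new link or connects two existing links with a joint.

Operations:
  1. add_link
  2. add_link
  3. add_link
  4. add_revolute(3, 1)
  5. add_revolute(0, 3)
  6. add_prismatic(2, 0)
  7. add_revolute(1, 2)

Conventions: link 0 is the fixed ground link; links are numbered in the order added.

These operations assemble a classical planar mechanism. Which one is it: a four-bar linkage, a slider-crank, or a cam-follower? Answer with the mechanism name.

links: 4 (incl. ground); joints: 3 revolute, 1 prismatic, 0 higher (cam) pair, forming one closed loop
4 links, 3 revolutes + 1 prismatic in one loop → slider-crank

slider-crank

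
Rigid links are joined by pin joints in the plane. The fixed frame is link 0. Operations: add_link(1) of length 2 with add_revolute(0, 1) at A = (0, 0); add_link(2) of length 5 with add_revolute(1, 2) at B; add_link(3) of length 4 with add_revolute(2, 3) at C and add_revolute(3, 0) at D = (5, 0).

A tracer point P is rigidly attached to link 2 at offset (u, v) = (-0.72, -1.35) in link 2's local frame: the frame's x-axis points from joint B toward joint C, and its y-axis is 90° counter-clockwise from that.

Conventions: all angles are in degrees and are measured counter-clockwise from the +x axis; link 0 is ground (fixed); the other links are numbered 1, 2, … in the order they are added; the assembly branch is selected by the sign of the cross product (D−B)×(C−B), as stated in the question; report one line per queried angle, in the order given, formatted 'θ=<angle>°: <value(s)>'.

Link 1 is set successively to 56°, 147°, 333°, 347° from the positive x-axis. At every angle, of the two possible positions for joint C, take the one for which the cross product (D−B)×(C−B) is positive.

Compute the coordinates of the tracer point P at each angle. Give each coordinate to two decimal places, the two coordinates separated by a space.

A=(0,0), D=(5.00,0)
θ=56°: B = A + 2.00·(cos56°, sin56°) = (1.1184, 1.6581)
θ=56°: |BD| = 4.2209
θ=56°: circle(B,5.00) ∩ circle(D,4.00): a=3.1766, h=3.8613
θ=56°:   candidates: C₊=(5.5564,3.9611) cross=16.298; C₋=(2.5228,-3.1406) cross=-16.298
θ=56°:   branch + wants cross > 0 → take C=(5.5564,3.9611) (cross=16.298)
θ=56°: ex = (C−B)/|BC| = (0.8876,0.4606); ey = (-0.4606,0.8876)
θ=56°: P = B + -0.72·ex + -1.35·ey = (1.1011,0.1282)
θ=147°: B = A + 2.00·(cos147°, sin147°) = (-1.6773, 1.0893)
θ=147°: |BD| = 6.7656
θ=147°: circle(B,5.00) ∩ circle(D,4.00): a=4.0479, h=2.9350
θ=147°:   candidates: C₊=(2.7903,3.3343) cross=19.857; C₋=(1.8452,-2.4592) cross=-19.857
θ=147°:   branch + wants cross > 0 → take C=(2.7903,3.3343) (cross=19.857)
θ=147°: ex = (C−B)/|BC| = (0.8935,0.4490); ey = (-0.4490,0.8935)
θ=147°: P = B + -0.72·ex + -1.35·ey = (-1.7145,-0.4403)
θ=333°: B = A + 2.00·(cos333°, sin333°) = (1.7820, -0.9080)
θ=333°: |BD| = 3.3436
θ=333°: circle(B,5.00) ∩ circle(D,4.00): a=3.0177, h=3.9867
θ=333°:   candidates: C₊=(3.6037,3.7484) cross=13.330; C₋=(5.7689,-3.9254) cross=-13.330
θ=333°:   branch + wants cross > 0 → take C=(3.6037,3.7484) (cross=13.330)
θ=333°: ex = (C−B)/|BC| = (0.3643,0.9313); ey = (-0.9313,0.3643)
θ=333°: P = B + -0.72·ex + -1.35·ey = (2.7769,-2.0703)
θ=347°: B = A + 2.00·(cos347°, sin347°) = (1.9487, -0.4499)
θ=347°: |BD| = 3.0843
θ=347°: circle(B,5.00) ∩ circle(D,4.00): a=3.0012, h=3.9991
θ=347°:   candidates: C₊=(4.3344,3.9442) cross=12.334; C₋=(5.5011,-3.9685) cross=-12.334
θ=347°:   branch + wants cross > 0 → take C=(4.3344,3.9442) (cross=12.334)
θ=347°: ex = (C−B)/|BC| = (0.4771,0.8788); ey = (-0.8788,0.4771)
θ=347°: P = B + -0.72·ex + -1.35·ey = (2.7916,-1.7268)

θ=56°: 1.10 0.13
θ=147°: -1.71 -0.44
θ=333°: 2.78 -2.07
θ=347°: 2.79 -1.73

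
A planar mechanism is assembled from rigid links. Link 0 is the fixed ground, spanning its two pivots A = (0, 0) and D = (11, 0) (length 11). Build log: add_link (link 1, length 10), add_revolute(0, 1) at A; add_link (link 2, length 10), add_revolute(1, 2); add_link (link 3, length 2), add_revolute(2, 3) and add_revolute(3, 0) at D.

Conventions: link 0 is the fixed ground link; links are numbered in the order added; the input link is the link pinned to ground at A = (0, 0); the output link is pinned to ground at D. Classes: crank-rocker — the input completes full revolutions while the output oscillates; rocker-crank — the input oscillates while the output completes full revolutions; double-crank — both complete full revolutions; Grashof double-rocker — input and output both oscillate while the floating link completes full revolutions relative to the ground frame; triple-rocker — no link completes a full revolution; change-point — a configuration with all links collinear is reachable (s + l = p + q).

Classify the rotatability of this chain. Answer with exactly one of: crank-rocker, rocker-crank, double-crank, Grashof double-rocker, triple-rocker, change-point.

lengths: ground=11, input=10, coupler=10, output=2
sorted: s=2 (shortest), l=11 (longest), p+q=20
s + l = 13 vs p + q = 20
s + l < p + q (Grashof) with shortest = output link → rocker-crank

rocker-crank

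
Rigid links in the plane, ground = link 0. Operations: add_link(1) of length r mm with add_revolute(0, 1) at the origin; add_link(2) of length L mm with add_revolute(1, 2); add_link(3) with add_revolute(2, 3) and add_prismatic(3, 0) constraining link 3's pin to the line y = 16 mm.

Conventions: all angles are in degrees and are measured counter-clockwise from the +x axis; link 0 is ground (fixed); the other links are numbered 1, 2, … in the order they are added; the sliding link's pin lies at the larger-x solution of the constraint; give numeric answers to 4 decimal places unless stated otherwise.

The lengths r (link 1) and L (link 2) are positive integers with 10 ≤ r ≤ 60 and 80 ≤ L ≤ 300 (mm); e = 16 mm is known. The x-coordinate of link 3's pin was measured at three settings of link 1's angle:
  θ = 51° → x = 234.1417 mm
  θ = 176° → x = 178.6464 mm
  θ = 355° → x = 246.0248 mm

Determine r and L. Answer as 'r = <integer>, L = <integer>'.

constraint per measurement: (x − r cos θ)² + (r sin θ − e)² = L²
subtracting the θ₁ and θ₂ equations cancels the r² and L² terms:
r = (x₁² − x₂²) / (2[(x₁cos θ₁ + e sin θ₁) − (x₂cos θ₂ + e sin θ₂)]) = 34.0000 → r = 34
L² = (x₁ − r cos θ₁)² + (r sin θ₁ − e)² = 45368.9909 → L = 213.0000 → L = 213
check at θ₃=355°: x = 246.0248 (printed 246.0248) ✓

r = 34, L = 213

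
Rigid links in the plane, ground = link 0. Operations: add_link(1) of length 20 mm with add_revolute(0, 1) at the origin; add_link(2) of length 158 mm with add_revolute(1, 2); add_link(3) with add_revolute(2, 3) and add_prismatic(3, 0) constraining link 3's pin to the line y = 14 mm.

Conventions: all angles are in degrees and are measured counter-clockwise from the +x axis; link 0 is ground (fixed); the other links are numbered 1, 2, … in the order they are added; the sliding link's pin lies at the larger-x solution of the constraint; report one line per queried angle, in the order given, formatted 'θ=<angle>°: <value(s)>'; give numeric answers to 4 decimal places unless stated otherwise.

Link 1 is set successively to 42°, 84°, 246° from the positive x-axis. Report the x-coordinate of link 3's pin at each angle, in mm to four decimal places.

geometry: r = 20 mm, L = 158 mm, e = 14 mm
θ=42°: crank pin P = (r cos θ, r sin θ) = (14.862897, 13.382612)
θ=42°: h = r sin θ − e = 13.382612 − 14 = -0.617388
θ=42°: x = r cos θ + √(L² − h²) = 14.862897 + 157.998794 = 172.861690
θ=84°: crank pin P = (r cos θ, r sin θ) = (2.090569, 19.890438)
θ=84°: h = r sin θ − e = 19.890438 − 14 = 5.890438
θ=84°: x = r cos θ + √(L² − h²) = 2.090569 + 157.890160 = 159.980730
θ=246°: crank pin P = (r cos θ, r sin θ) = (-8.134733, -18.270909)
θ=246°: h = r sin θ − e = -18.270909 − 14 = -32.270909
θ=246°: x = r cos θ + √(L² − h²) = -8.134733 + 154.669287 = 146.534554

θ=42°: 172.8617
θ=84°: 159.9807
θ=246°: 146.5346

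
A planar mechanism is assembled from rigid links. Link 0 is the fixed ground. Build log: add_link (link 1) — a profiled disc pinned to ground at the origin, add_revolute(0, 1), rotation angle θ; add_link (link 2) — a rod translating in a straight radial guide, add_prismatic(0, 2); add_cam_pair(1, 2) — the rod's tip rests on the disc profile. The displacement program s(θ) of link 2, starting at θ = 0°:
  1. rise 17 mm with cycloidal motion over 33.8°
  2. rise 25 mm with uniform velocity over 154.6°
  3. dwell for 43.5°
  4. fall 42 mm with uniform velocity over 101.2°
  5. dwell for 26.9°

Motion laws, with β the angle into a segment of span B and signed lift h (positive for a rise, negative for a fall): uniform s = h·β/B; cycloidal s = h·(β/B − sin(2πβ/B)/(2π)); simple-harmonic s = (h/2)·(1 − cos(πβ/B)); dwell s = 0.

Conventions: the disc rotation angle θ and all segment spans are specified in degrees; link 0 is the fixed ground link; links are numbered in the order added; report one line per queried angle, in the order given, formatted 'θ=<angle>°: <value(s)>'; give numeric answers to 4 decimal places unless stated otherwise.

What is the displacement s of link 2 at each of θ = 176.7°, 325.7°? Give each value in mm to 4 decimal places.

seg 1 [0°–33.8°] cycloidal, h=17: full span → s += 17 → s = 17.0000
seg 2 [33.8°–188.4°] uniform, h=25: θ=176.7° here. β=142.9, B=154.6. 25·142.9/154.6 = 23.1080 → s = 40.1080
seg 2 [33.8°–188.4°] uniform, h=25: full span → s += 25 → s = 42.0000
seg 3 [188.4°–231.9°] dwell: s stays 42.0000
seg 4 [231.9°–333.1°] uniform, h=-42: θ=325.7° here. β=93.8, B=101.2. -42·93.8/101.2 = -38.9289 → s = 3.0711

θ=176.7°: 40.1080
θ=325.7°: 3.0711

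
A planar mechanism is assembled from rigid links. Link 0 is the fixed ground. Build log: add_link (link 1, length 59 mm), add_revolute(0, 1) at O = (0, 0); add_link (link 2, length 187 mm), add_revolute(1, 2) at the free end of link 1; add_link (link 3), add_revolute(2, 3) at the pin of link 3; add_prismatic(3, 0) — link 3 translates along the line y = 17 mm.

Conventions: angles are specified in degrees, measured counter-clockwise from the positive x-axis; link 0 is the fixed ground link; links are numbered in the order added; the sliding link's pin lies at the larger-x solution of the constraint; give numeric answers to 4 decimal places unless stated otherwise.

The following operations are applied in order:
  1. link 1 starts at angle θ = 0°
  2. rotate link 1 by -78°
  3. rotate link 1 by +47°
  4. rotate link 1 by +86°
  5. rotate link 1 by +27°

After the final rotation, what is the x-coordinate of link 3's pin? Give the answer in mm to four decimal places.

geometry: r = 59 mm, L = 187 mm, e = 17 mm; θ starts at 0°
rotate link 1 by -78°: θ ← 0° -78° = -78°
rotate link 1 by +47°: θ ← -78° +47° = -31°
rotate link 1 by +86°: θ ← -31° +86° = 55°
rotate link 1 by +27°: θ ← 55° +27° = 82°
crank pin P = (r cos θ, r sin θ) = (8.211213, 58.425816)
h = r sin θ − e = 58.425816 − 17 = 41.425816
x = r cos θ + √(L² − h²) = 8.211213 + 182.353782 = 190.564995

190.5650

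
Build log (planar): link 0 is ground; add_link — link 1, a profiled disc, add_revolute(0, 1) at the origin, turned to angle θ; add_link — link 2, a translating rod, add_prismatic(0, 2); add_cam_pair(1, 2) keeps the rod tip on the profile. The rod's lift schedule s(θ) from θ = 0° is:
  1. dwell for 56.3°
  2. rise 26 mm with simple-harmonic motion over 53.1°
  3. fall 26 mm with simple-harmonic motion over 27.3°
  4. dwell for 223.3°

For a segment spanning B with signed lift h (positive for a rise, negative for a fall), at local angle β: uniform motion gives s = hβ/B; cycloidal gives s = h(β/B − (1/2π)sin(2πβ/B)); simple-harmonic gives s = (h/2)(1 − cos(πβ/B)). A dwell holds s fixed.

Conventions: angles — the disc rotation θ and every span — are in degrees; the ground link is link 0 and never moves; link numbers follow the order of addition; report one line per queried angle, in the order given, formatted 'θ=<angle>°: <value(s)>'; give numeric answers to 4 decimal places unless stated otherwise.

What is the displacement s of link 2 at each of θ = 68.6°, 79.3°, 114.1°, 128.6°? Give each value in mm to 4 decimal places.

seg 1 [0°–56.3°] dwell: s stays 0.0000
seg 2 [56.3°–109.4°] simple-harmonic, h=26: θ=68.6° here. β=12.3, B=53.1. 26/2·(1 − cos(π·0.2316)) = 3.2929 → s = 3.2929
seg 2 [56.3°–109.4°] simple-harmonic, h=26: θ=79.3° here. β=23, B=53.1. 26/2·(1 − cos(π·0.4331)) = 10.2896 → s = 10.2896
seg 2 [56.3°–109.4°] simple-harmonic, h=26: full span → s += 26 → s = 26.0000
seg 3 [109.4°–136.7°] simple-harmonic, h=-26: θ=114.1° here. β=4.7, B=27.3. -26/2·(1 − cos(π·0.1722)) = -1.8555 → s = 24.1445
seg 3 [109.4°–136.7°] simple-harmonic, h=-26: θ=128.6° here. β=19.2, B=27.3. -26/2·(1 − cos(π·0.7033)) = -20.7497 → s = 5.2503

θ=68.6°: 3.2929
θ=79.3°: 10.2896
θ=114.1°: 24.1445
θ=128.6°: 5.2503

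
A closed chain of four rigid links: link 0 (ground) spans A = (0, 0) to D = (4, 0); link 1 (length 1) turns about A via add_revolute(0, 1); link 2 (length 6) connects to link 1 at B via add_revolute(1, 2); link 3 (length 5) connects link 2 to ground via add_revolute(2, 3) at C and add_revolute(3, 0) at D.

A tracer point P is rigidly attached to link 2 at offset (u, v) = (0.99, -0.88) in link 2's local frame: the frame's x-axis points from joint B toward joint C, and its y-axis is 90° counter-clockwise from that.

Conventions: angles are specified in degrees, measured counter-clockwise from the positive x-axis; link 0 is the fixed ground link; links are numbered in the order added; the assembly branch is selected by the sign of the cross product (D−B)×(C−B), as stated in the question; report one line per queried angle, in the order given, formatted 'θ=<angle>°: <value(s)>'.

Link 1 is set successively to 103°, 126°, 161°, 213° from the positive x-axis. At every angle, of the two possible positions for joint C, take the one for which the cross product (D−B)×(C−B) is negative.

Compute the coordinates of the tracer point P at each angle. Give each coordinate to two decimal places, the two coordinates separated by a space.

A=(0,0), D=(4.00,0)
θ=103°: B = A + 1.00·(cos103°, sin103°) = (-0.2250, 0.9744)
θ=103°: |BD| = 4.3359
θ=103°: circle(B,6.00) ∩ circle(D,5.00): a=3.4364, h=4.9184
θ=103°:   candidates: C₊=(4.2289,4.9948) cross=21.326; C₋=(2.0183,-4.5905) cross=-21.326
θ=103°:   branch - wants cross < 0 → take C=(2.0183,-4.5905) (cross=-21.326)
θ=103°: ex = (C−B)/|BC| = (0.3739,-0.9275); ey = (0.9275,0.3739)
θ=103°: P = B + 0.99·ex + -0.88·ey = (-0.6710,-0.2728)
θ=126°: B = A + 1.00·(cos126°, sin126°) = (-0.5878, 0.8090)
θ=126°: |BD| = 4.6586
θ=126°: circle(B,6.00) ∩ circle(D,5.00): a=3.5099, h=4.8663
θ=126°:   candidates: C₊=(3.7139,4.9918) cross=22.670; C₋=(2.0237,-4.5928) cross=-22.670
θ=126°:   branch - wants cross < 0 → take C=(2.0237,-4.5928) (cross=-22.670)
θ=126°: ex = (C−B)/|BC| = (0.4352,-0.9003); ey = (0.9003,0.4352)
θ=126°: P = B + 0.99·ex + -0.88·ey = (-0.9492,-0.4653)
θ=161°: B = A + 1.00·(cos161°, sin161°) = (-0.9455, 0.3256)
θ=161°: |BD| = 4.9562
θ=161°: circle(B,6.00) ∩ circle(D,5.00): a=3.5878, h=4.8091
θ=161°:   candidates: C₊=(2.9505,4.8886) cross=23.835; C₋=(2.3187,-4.7088) cross=-23.835
θ=161°:   branch - wants cross < 0 → take C=(2.3187,-4.7088) (cross=-23.835)
θ=161°: ex = (C−B)/|BC| = (0.5440,-0.8391); ey = (0.8391,0.5440)
θ=161°: P = B + 0.99·ex + -0.88·ey = (-1.1453,-0.9839)
θ=213°: B = A + 1.00·(cos213°, sin213°) = (-0.8387, -0.5446)
θ=213°: |BD| = 4.8692
θ=213°: circle(B,6.00) ∩ circle(D,5.00): a=3.5642, h=4.8267
θ=213°:   candidates: C₊=(2.1632,4.6504) cross=23.502; C₋=(3.2430,-4.9424) cross=-23.502
θ=213°:   branch - wants cross < 0 → take C=(3.2430,-4.9424) (cross=-23.502)
θ=213°: ex = (C−B)/|BC| = (0.6803,-0.7330); ey = (0.7330,0.6803)
θ=213°: P = B + 0.99·ex + -0.88·ey = (-0.8102,-1.8689)

θ=103°: -0.67 -0.27
θ=126°: -0.95 -0.47
θ=161°: -1.15 -0.98
θ=213°: -0.81 -1.87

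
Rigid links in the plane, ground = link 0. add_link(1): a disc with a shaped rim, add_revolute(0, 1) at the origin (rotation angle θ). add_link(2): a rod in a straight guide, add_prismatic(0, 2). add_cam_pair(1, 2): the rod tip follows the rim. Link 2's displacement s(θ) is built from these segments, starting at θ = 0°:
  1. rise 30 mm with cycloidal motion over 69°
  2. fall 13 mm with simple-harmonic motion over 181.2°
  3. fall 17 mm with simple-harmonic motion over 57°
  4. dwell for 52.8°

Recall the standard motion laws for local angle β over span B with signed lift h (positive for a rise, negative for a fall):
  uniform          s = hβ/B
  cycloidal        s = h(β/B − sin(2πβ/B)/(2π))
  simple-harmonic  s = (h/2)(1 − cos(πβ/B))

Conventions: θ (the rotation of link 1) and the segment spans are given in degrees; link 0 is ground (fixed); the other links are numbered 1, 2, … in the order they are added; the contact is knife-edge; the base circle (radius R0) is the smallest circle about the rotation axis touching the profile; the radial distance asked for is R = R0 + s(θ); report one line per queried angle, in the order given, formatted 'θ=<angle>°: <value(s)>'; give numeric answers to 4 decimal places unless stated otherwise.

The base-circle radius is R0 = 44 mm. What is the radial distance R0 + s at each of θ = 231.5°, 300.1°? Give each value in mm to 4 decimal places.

segment 1 (0° to 69°, cycloidal, h = 30) is passed completely: s = 0.0000 + (30) = 30.0000
θ = 231.5° falls in segment 2 (69° to 250.2°, simple-harmonic, h = -13): β = 231.5 − 69 = 162.5°, B = 181.2°; Δs = -13/2·(1 − cos(π·0.8968)) = -12.6614; s = 30.0000 − 12.6614 = 17.3386
segment 2 (69° to 250.2°, simple-harmonic, h = -13) is passed completely: s = 30.0000 + (-13) = 17.0000
θ = 300.1° falls in segment 3 (250.2° to 307.2°, simple-harmonic, h = -17): β = 300.1 − 250.2 = 49.9°, B = 57°; Δs = -17/2·(1 − cos(π·0.8754)) = -16.3575; s = 17.0000 − 16.3575 = 0.6425
θ=231.5°: R = R0 + s = 44 + 17.3386 = 61.3386
θ=300.1°: R = R0 + s = 44 + 0.6425 = 44.6425

θ=231.5°: 61.3386
θ=300.1°: 44.6425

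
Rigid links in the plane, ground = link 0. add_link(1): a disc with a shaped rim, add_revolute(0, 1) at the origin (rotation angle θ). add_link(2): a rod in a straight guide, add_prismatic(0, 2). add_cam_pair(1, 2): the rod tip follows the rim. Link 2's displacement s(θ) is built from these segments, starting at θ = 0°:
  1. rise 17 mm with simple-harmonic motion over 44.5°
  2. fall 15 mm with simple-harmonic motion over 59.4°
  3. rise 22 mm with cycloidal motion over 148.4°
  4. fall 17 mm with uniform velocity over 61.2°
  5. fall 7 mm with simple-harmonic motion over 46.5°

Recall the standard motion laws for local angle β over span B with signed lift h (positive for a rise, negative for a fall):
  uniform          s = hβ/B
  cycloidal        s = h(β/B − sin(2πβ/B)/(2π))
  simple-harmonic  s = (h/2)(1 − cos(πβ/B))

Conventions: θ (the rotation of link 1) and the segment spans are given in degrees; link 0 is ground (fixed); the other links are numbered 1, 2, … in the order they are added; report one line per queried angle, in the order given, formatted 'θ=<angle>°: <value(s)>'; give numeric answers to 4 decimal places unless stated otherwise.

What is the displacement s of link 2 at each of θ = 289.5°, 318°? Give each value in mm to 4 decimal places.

segment 1 (0° to 44.5°, simple-harmonic, h = 17) is passed completely: s = 0.0000 + (17) = 17.0000
segment 2 (44.5° to 103.9°, simple-harmonic, h = -15) is passed completely: s = 17.0000 + (-15) = 2.0000
segment 3 (103.9° to 252.3°, cycloidal, h = 22) is passed completely: s = 2.0000 + (22) = 24.0000
θ = 289.5° falls in segment 4 (252.3° to 313.5°, uniform, h = -17): β = 289.5 − 252.3 = 37.2°, B = 61.2°; Δs = -17·37.2/61.2 = -10.3333; s = 24.0000 − 10.3333 = 13.6667
segment 4 (252.3° to 313.5°, uniform, h = -17) is passed completely: s = 24.0000 + (-17) = 7.0000
θ = 318° falls in segment 5 (313.5° to 360°, simple-harmonic, h = -7): β = 318 − 313.5 = 4.5°, B = 46.5°; Δs = -7/2·(1 − cos(π·0.0968)) = -0.1605; s = 7.0000 − 0.1605 = 6.8395

θ=289.5°: 13.6667
θ=318°: 6.8395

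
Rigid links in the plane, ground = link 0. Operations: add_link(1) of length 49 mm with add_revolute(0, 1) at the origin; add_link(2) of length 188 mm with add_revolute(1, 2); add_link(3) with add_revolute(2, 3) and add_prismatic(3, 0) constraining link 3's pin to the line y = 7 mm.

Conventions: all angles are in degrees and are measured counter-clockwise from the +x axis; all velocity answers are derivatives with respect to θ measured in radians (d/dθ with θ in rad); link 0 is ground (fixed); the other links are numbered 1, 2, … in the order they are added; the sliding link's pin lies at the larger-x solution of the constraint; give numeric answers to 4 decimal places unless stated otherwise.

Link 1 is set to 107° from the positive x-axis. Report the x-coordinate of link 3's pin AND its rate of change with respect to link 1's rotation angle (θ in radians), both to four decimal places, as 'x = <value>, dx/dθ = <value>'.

geometry: r = 49 mm, L = 188 mm, e = 7 mm
crank pin P = (r cos θ, r sin θ) = (-14.326214, 46.858933)
h = r sin θ − e = 46.858933 − 7 = 39.858933
x = r cos θ + √(L² − h²) = -14.326214 + 183.726061 = 169.399847
dx/dθ = −r sin θ − h·r cos θ/√(L² − h²) (θ in radians; h = 39.858933) = -43.750895

x = 169.3998, dx/dθ = -43.7509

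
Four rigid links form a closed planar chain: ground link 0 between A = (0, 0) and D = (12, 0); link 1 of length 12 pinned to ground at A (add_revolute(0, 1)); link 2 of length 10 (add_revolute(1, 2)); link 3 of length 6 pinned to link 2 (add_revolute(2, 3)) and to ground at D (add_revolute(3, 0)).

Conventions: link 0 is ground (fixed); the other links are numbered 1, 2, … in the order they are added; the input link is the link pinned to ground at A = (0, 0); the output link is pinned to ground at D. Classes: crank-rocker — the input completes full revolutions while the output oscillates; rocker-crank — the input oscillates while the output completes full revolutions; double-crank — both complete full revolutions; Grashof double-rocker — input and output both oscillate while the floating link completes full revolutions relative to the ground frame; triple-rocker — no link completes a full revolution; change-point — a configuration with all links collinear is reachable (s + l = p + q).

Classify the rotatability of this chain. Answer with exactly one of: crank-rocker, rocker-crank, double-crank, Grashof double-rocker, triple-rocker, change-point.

lengths: ground=12, input=12, coupler=10, output=6
sorted: s=6 (shortest), l=12 (longest), p+q=22
s + l = 18 vs p + q = 22
s + l < p + q (Grashof) with shortest = output link → rocker-crank

rocker-crank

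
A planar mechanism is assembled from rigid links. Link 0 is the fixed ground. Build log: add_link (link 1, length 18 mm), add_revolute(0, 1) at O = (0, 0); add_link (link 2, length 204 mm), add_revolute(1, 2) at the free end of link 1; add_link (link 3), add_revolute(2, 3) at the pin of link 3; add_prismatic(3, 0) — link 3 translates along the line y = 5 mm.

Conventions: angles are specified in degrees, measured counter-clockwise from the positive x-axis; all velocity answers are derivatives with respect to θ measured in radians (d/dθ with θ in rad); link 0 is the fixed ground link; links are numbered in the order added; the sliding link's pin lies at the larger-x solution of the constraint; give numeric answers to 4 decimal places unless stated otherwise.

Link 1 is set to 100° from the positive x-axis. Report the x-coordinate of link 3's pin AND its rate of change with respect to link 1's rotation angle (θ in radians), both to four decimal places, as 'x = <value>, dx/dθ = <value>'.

geometry: r = 18 mm, L = 204 mm, e = 5 mm
crank pin P = (r cos θ, r sin θ) = (-3.125667, 17.726540)
h = r sin θ − e = 17.726540 − 5 = 12.726540
x = r cos θ + √(L² − h²) = -3.125667 + 203.602640 = 200.476973
dx/dθ = −r sin θ − h·r cos θ/√(L² − h²) (θ in radians; h = 12.726540) = -17.531164

x = 200.4770, dx/dθ = -17.5312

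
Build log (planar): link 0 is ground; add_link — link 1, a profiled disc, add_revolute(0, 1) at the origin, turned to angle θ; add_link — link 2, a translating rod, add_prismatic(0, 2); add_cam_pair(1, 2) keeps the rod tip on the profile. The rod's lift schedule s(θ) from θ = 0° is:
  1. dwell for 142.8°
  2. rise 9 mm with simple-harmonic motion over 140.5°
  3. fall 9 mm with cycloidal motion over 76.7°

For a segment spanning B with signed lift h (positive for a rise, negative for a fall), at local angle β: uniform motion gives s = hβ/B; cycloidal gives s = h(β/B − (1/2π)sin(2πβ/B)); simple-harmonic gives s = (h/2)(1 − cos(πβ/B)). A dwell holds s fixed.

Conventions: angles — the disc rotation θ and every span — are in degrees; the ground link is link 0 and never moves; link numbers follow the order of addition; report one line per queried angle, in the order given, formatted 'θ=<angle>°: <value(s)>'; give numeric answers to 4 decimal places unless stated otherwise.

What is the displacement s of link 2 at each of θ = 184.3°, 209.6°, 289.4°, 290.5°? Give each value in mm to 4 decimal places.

seg 1 [0°–142.8°] dwell: s stays 0.0000
seg 2 [142.8°–283.3°] simple-harmonic, h=9: θ=184.3° here. β=41.5, B=140.5. 9/2·(1 − cos(π·0.2954)) = 1.8023 → s = 1.8023
seg 2 [142.8°–283.3°] simple-harmonic, h=9: θ=209.6° here. β=66.8, B=140.5. 9/2·(1 − cos(π·0.4754)) = 4.1532 → s = 4.1532
seg 2 [142.8°–283.3°] simple-harmonic, h=9: full span → s += 9 → s = 9.0000
seg 3 [283.3°–360°] cycloidal, h=-9: θ=289.4° here. β=6.1, B=76.7. -9·(0.0795 − sin(2π·0.0795)/(2π)) = -0.0294 → s = 8.9706
seg 3 [283.3°–360°] cycloidal, h=-9: θ=290.5° here. β=7.2, B=76.7. -9·(0.0939 − sin(2π·0.0939)/(2π)) = -0.0481 → s = 8.9519

θ=184.3°: 1.8023
θ=209.6°: 4.1532
θ=289.4°: 8.9706
θ=290.5°: 8.9519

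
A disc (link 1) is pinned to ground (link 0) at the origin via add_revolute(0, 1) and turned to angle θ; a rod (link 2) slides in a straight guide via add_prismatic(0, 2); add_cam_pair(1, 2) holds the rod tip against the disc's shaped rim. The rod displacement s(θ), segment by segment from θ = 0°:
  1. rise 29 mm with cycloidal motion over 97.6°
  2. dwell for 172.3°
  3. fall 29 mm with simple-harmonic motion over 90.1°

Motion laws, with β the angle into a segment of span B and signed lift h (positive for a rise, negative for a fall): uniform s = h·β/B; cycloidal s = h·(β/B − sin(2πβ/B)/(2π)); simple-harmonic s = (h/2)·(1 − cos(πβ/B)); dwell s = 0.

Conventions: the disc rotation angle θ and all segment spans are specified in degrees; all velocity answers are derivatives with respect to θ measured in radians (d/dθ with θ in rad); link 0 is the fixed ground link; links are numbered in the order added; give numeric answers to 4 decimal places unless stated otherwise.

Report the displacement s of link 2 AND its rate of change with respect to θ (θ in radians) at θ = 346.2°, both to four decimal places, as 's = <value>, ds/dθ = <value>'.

segment 1 (0° to 97.6°, cycloidal, h = 29) is passed completely: s = 0.0000 + (29) = 29.0000
segment 2 (97.6° to 269.9°, dwell): s unchanged at 29.0000
θ = 346.2° falls in segment 3 (269.9° to 360°, simple-harmonic, h = -29): β = 346.2 − 269.9 = 76.3°, B = 90.1°; Δs = -29/2·(1 − cos(π·0.8468)) = -27.3535; s = 29.0000 − 27.3535 = 1.6465
velocity in seg [269.9°–360°] (simple-harmonic), θ in radians: β = 76.3° = 1.3317 rad, B = 90.1° = 1.5725 rad; ds/dθ = (πh/(2B)) sin(πβ/B) = (π·(-29)/(2·1.5725)) sin(π·0.8468) = -13.406946 mm/rad

s = 1.6465, ds/dθ = -13.4069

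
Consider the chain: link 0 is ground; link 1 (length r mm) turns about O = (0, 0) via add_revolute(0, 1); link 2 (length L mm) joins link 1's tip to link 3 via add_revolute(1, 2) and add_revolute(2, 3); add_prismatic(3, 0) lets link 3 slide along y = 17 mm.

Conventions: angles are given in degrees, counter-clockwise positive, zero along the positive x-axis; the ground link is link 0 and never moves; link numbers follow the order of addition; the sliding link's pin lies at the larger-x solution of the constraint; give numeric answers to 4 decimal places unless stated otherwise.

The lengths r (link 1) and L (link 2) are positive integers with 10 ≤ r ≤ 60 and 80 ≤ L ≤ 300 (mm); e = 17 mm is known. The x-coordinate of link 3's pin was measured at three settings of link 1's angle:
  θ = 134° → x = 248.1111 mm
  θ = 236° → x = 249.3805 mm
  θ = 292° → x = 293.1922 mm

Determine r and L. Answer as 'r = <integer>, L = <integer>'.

constraint per measurement: (x − r cos θ)² + (r sin θ − e)² = L²
subtracting the θ₁ and θ₂ equations cancels the r² and L² terms:
r = (x₁² − x₂²) / (2[(x₁cos θ₁ + e sin θ₁) − (x₂cos θ₂ + e sin θ₂)]) = 48.0004 → r = 48
L² = (x₁ − r cos θ₁)² + (r sin θ₁ − e)² = 79523.9908 → L = 282.0000 → L = 282
check at θ₃=292°: x = 293.1922 (printed 293.1922) ✓

r = 48, L = 282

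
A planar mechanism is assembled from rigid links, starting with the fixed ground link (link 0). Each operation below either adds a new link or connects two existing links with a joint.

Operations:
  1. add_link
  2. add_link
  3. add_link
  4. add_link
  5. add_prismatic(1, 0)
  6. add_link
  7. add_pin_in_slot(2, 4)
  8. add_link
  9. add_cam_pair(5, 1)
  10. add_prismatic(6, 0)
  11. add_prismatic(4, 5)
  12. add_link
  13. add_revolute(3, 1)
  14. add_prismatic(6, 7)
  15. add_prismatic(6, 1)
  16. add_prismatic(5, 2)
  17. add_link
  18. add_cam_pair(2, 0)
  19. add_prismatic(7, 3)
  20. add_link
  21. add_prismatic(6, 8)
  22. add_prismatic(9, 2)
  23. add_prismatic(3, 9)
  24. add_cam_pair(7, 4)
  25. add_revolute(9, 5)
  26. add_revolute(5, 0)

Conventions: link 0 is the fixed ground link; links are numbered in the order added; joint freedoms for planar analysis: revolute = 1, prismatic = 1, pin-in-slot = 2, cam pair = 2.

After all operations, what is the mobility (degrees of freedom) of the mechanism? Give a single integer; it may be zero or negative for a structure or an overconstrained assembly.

link 0 = ground. State L|J1|J2 = 1|0|0
+link1  2|0|0
+link2  3|0|0
+link3  4|0|0
+link4  5|0|0
P(1,0) f=1→J1  5|1|0
+link5  6|1|0
PS(2,4) f=2→J2  6|1|1
+link6  7|1|1
C(5,1) f=2→J2  7|1|2
P(6,0) f=1→J1  7|2|2
P(4,5) f=1→J1  7|3|2
+link7  8|3|2
R(3,1) f=1→J1  8|4|2
P(6,7) f=1→J1  8|5|2
P(6,1) f=1→J1  8|6|2
P(5,2) f=1→J1  8|7|2
+link8  9|7|2
C(2,0) f=2→J2  9|7|3
P(7,3) f=1→J1  9|8|3
+link9  10|8|3
P(6,8) f=1→J1  10|9|3
P(9,2) f=1→J1  10|10|3
P(3,9) f=1→J1  10|11|3
C(7,4) f=2→J2  10|11|4
R(9,5) f=1→J1  10|12|4
R(5,0) f=1→J1  10|13|4
M = 3(10−1)−2·13−4 = 27−26−4 = -3

M = -3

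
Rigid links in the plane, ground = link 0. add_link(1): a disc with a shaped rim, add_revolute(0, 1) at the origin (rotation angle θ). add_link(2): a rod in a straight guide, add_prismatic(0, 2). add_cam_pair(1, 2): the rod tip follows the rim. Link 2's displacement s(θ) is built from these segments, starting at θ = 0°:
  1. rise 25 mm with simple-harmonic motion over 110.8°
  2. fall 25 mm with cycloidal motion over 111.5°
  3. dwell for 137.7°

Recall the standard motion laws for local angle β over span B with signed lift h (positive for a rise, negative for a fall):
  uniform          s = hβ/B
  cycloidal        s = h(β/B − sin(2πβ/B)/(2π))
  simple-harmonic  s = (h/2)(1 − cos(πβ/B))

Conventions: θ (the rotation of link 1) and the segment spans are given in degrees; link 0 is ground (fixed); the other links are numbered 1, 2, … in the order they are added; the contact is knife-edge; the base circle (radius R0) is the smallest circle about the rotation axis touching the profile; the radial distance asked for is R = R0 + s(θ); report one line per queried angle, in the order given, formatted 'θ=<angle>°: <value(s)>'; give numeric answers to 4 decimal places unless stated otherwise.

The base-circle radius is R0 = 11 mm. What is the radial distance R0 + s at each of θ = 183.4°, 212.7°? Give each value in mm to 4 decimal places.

segment 1 (0° to 110.8°, simple-harmonic, h = 25) is passed completely: s = 0.0000 + (25) = 25.0000
θ = 183.4° falls in segment 2 (110.8° to 222.3°, cycloidal, h = -25): β = 183.4 − 110.8 = 72.6°, B = 111.5°; Δs = -25·(0.6511 − sin(2π·0.6511)/(2π)) = -19.5134; s = 25.0000 − 19.5134 = 5.4866
θ = 212.7° falls in segment 2 (110.8° to 222.3°, cycloidal, h = -25): β = 212.7 − 110.8 = 101.9°, B = 111.5°; Δs = -25·(0.9139 − sin(2π·0.9139)/(2π)) = -24.8965; s = 25.0000 − 24.8965 = 0.1035
θ=183.4°: R = R0 + s = 11 + 5.4866 = 16.4866
θ=212.7°: R = R0 + s = 11 + 0.1035 = 11.1035

θ=183.4°: 16.4866
θ=212.7°: 11.1035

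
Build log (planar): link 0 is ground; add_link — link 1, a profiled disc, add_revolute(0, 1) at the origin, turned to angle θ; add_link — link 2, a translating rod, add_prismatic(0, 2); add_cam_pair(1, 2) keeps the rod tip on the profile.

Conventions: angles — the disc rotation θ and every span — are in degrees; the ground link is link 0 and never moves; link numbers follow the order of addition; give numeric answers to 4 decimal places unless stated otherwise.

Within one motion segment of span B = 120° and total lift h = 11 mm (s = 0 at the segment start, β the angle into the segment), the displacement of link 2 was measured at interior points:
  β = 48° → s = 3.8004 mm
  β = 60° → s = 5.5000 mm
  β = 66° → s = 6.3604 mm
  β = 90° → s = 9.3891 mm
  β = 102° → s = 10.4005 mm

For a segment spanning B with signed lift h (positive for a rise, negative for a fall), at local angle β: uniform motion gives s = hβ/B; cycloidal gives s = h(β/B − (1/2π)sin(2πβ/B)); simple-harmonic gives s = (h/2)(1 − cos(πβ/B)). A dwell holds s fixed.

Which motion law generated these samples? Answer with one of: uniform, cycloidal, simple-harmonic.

candidates at β/B = r: uniform s = h·r (linear in β); cycloidal s = h·(r − sin(2πr)/(2π)); simple-harmonic s = (h/2)(1 − cos(πr))
β=48°: printed 3.8004 | uniform 4.4000, cycloidal 3.3710, simple-harmonic 3.8004
β=60°: printed 5.5000 | uniform 5.5000, cycloidal 5.5000, simple-harmonic 5.5000
β=66°: printed 6.3604 | uniform 6.0500, cycloidal 6.5910, simple-harmonic 6.3604
β=90°: printed 9.3891 | uniform 8.2500, cycloidal 10.0007, simple-harmonic 9.3891
β=102°: printed 10.4005 | uniform 9.3500, cycloidal 10.7663, simple-harmonic 10.4005
only one law matches every sample → simple-harmonic

simple-harmonic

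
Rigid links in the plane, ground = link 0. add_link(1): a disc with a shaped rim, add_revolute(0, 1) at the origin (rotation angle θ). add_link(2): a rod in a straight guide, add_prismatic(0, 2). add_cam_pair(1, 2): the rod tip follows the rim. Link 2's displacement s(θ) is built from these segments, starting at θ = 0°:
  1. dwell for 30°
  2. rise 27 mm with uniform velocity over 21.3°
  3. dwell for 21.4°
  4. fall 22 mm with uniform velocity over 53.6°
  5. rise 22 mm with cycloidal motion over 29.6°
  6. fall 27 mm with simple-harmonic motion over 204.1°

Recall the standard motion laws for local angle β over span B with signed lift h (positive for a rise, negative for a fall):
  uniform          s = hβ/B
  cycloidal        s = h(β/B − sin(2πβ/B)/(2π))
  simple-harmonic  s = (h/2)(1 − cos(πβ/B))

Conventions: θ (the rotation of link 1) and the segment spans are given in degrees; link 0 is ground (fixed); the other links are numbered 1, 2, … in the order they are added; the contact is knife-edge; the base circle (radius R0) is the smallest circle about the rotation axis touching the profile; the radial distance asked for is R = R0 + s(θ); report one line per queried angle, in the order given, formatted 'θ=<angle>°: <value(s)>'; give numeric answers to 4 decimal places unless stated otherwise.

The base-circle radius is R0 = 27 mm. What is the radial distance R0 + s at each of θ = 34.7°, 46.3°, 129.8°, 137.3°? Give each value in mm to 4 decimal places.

segment 1 (0° to 30°, dwell): s unchanged at 0.0000
θ = 34.7° falls in segment 2 (30° to 51.3°, uniform, h = 27): β = 34.7 − 30 = 4.7°, B = 21.3°; Δs = 27·4.7/21.3 = 5.9577; s = 0.0000 + 5.9577 = 5.9577
θ = 46.3° falls in segment 2 (30° to 51.3°, uniform, h = 27): β = 46.3 − 30 = 16.3°, B = 21.3°; Δs = 27·16.3/21.3 = 20.6620; s = 0.0000 + 20.6620 = 20.6620
segment 2 (30° to 51.3°, uniform, h = 27) is passed completely: s = 0.0000 + (27) = 27.0000
segment 3 (51.3° to 72.7°, dwell): s unchanged at 27.0000
segment 4 (72.7° to 126.3°, uniform, h = -22) is passed completely: s = 27.0000 + (-22) = 5.0000
θ = 129.8° falls in segment 5 (126.3° to 155.9°, cycloidal, h = 22): β = 129.8 − 126.3 = 3.5°, B = 29.6°; Δs = 22·(0.1182 − sin(2π·0.1182)/(2π)) = 0.2328; s = 5.0000 + 0.2328 = 5.2328
θ = 137.3° falls in segment 5 (126.3° to 155.9°, cycloidal, h = 22): β = 137.3 − 126.3 = 11°, B = 29.6°; Δs = 22·(0.3716 − sin(2π·0.3716)/(2π)) = 5.6478; s = 5.0000 + 5.6478 = 10.6478
θ=34.7°: R = R0 + s = 27 + 5.9577 = 32.9577
θ=46.3°: R = R0 + s = 27 + 20.6620 = 47.6620
θ=129.8°: R = R0 + s = 27 + 5.2328 = 32.2328
θ=137.3°: R = R0 + s = 27 + 10.6478 = 37.6478

θ=34.7°: 32.9577
θ=46.3°: 47.6620
θ=129.8°: 32.2328
θ=137.3°: 37.6478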